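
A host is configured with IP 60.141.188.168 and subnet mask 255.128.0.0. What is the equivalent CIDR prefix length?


Binary: 11111111.10000000.00000000.00000000
Count leading 1s
Prefix: /9


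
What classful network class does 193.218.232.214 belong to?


First octet: 193
Binary: 11000001
110xxxxx -> Class C (192-223)
Class C, default mask 255.255.255.0 (/24)


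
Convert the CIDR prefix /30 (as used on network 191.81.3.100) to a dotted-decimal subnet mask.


/30 means 30 network bits, 2 host bits
Binary: 11111111111111111111111111111100
Mask: 255.255.255.252


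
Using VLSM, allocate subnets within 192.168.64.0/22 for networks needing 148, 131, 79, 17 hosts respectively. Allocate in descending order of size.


148 hosts -> /24 (254 usable): 192.168.64.0/24
131 hosts -> /24 (254 usable): 192.168.65.0/24
79 hosts -> /25 (126 usable): 192.168.66.0/25
17 hosts -> /27 (30 usable): 192.168.66.128/27
Allocation: 192.168.64.0/24 (148 hosts, 254 usable); 192.168.65.0/24 (131 hosts, 254 usable); 192.168.66.0/25 (79 hosts, 126 usable); 192.168.66.128/27 (17 hosts, 30 usable)


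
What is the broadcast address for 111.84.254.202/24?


Network: 111.84.254.0/24
Host bits = 8
Set all host bits to 1:
Broadcast: 111.84.254.255


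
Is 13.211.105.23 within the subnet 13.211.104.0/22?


Subnet network: 13.211.104.0
Test IP AND mask: 13.211.104.0
Yes, 13.211.105.23 is in 13.211.104.0/22


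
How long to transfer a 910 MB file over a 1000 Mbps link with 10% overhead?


Effective throughput = 1000 * (1 - 10/100) = 900 Mbps
File size in Mb = 910 * 8 = 7280 Mb
Time = 7280 / 900
Time = 8.0889 seconds


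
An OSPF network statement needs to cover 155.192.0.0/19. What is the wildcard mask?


Subnet mask: 255.255.224.0
Wildcard = 255.255.255.255 - subnet mask
255 - 255 = 0
255 - 255 = 0
255 - 224 = 31
255 - 0 = 255
Wildcard: 0.0.31.255


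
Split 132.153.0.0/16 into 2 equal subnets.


New prefix = 16 + 1 = 17
Each subnet has 32768 addresses
  132.153.0.0/17
  132.153.128.0/17
Subnets: 132.153.0.0/17, 132.153.128.0/17


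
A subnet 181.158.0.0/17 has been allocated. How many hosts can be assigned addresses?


Host bits = 32 - 17 = 15
Total addresses = 2^15 = 32768
Usable = total - 2 (network and broadcast)
Usable hosts: 32766


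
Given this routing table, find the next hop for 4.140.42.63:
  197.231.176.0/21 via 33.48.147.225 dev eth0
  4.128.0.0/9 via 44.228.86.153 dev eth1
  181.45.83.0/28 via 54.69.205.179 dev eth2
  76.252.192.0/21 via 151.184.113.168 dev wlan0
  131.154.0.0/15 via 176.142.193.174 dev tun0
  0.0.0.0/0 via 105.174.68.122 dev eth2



Longest prefix match for 4.140.42.63:
  /21 197.231.176.0: no
  /9 4.128.0.0: MATCH
  /28 181.45.83.0: no
  /21 76.252.192.0: no
  /15 131.154.0.0: no
  /0 0.0.0.0: MATCH
Selected: next-hop 44.228.86.153 via eth1 (matched /9)


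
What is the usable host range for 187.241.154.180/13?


Network: 187.240.0.0
Broadcast: 187.247.255.255
First usable = network + 1
Last usable = broadcast - 1
Range: 187.240.0.1 to 187.247.255.254


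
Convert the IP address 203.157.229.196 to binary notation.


203 = 11001011
157 = 10011101
229 = 11100101
196 = 11000100
Binary: 11001011.10011101.11100101.11000100


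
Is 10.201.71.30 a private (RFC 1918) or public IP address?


RFC 1918 private ranges:
  10.0.0.0/8 (10.0.0.0 - 10.255.255.255)
  172.16.0.0/12 (172.16.0.0 - 172.31.255.255)
  192.168.0.0/16 (192.168.0.0 - 192.168.255.255)
Private (in 10.0.0.0/8)


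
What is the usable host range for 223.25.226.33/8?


Network: 223.0.0.0
Broadcast: 223.255.255.255
First usable = network + 1
Last usable = broadcast - 1
Range: 223.0.0.1 to 223.255.255.254


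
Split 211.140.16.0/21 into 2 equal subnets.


New prefix = 21 + 1 = 22
Each subnet has 1024 addresses
  211.140.16.0/22
  211.140.20.0/22
Subnets: 211.140.16.0/22, 211.140.20.0/22


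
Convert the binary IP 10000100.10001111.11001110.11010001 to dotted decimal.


10000100 = 132
10001111 = 143
11001110 = 206
11010001 = 209
IP: 132.143.206.209


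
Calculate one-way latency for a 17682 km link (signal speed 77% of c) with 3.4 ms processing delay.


Speed = 0.77 * 3e5 km/s = 231000 km/s
Propagation delay = 17682 / 231000 = 0.0765 s = 76.5455 ms
Processing delay = 3.4 ms
Total one-way latency = 79.9455 ms


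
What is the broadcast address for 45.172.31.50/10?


Network: 45.128.0.0/10
Host bits = 22
Set all host bits to 1:
Broadcast: 45.191.255.255


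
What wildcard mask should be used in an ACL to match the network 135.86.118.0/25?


Subnet mask: 255.255.255.128
Wildcard = 255.255.255.255 - subnet mask
255 - 255 = 0
255 - 255 = 0
255 - 255 = 0
255 - 128 = 127
Wildcard: 0.0.0.127


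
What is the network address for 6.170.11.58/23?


IP:   00000110.10101010.00001011.00111010
Mask: 11111111.11111111.11111110.00000000
AND operation:
Net:  00000110.10101010.00001010.00000000
Network: 6.170.10.0/23


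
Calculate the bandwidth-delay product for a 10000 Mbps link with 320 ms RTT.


BDP = bandwidth * RTT
= 10000 Mbps * 320 ms
= 10000 * 1e6 * 320 / 1000 bits
= 3200000000 bits
= 400000000 bytes
= 390625 KB
BDP = 3200000000 bits (400000000 bytes)


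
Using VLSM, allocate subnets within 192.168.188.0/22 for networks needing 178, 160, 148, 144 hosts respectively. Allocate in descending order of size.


178 hosts -> /24 (254 usable): 192.168.188.0/24
160 hosts -> /24 (254 usable): 192.168.189.0/24
148 hosts -> /24 (254 usable): 192.168.190.0/24
144 hosts -> /24 (254 usable): 192.168.191.0/24
Allocation: 192.168.188.0/24 (178 hosts, 254 usable); 192.168.189.0/24 (160 hosts, 254 usable); 192.168.190.0/24 (148 hosts, 254 usable); 192.168.191.0/24 (144 hosts, 254 usable)


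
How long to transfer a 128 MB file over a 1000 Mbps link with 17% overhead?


Effective throughput = 1000 * (1 - 17/100) = 830 Mbps
File size in Mb = 128 * 8 = 1024 Mb
Time = 1024 / 830
Time = 1.2337 seconds


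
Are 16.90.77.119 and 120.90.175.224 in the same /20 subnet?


Mask: 255.255.240.0
16.90.77.119 AND mask = 16.90.64.0
120.90.175.224 AND mask = 120.90.160.0
No, different subnets (16.90.64.0 vs 120.90.160.0)


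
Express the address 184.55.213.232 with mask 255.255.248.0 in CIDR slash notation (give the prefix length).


Binary: 11111111.11111111.11111000.00000000
Count leading 1s
Prefix: /21


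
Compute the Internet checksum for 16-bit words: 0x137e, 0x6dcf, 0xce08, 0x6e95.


Sum all words (with carry folding):
+ 0x137e = 0x137e
+ 0x6dcf = 0x814d
+ 0xce08 = 0x4f56
+ 0x6e95 = 0xbdeb
One's complement: ~0xbdeb
Checksum = 0x4214


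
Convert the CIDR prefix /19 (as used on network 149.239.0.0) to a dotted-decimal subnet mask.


/19 means 19 network bits, 13 host bits
Binary: 11111111111111111110000000000000
Mask: 255.255.224.0


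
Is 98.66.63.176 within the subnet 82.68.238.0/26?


Subnet network: 82.68.238.0
Test IP AND mask: 98.66.63.128
No, 98.66.63.176 is not in 82.68.238.0/26


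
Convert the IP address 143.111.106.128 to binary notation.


143 = 10001111
111 = 01101111
106 = 01101010
128 = 10000000
Binary: 10001111.01101111.01101010.10000000


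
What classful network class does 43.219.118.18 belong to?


First octet: 43
Binary: 00101011
0xxxxxxx -> Class A (1-126)
Class A, default mask 255.0.0.0 (/8)


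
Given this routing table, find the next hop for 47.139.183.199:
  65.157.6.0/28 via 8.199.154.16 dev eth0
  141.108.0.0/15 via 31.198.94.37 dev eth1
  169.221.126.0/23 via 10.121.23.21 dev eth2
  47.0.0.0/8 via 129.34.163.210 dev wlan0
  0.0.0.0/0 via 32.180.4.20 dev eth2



Longest prefix match for 47.139.183.199:
  /28 65.157.6.0: no
  /15 141.108.0.0: no
  /23 169.221.126.0: no
  /8 47.0.0.0: MATCH
  /0 0.0.0.0: MATCH
Selected: next-hop 129.34.163.210 via wlan0 (matched /8)


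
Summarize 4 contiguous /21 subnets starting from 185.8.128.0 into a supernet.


Original prefix: /21
Number of subnets: 4 = 2^2
New prefix = 21 - 2 = 19
Supernet: 185.8.128.0/19


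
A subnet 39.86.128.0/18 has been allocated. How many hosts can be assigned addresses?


Host bits = 32 - 18 = 14
Total addresses = 2^14 = 16384
Usable = total - 2 (network and broadcast)
Usable hosts: 16382


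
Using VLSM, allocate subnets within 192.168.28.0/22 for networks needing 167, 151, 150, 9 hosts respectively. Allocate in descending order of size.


167 hosts -> /24 (254 usable): 192.168.28.0/24
151 hosts -> /24 (254 usable): 192.168.29.0/24
150 hosts -> /24 (254 usable): 192.168.30.0/24
9 hosts -> /28 (14 usable): 192.168.31.0/28
Allocation: 192.168.28.0/24 (167 hosts, 254 usable); 192.168.29.0/24 (151 hosts, 254 usable); 192.168.30.0/24 (150 hosts, 254 usable); 192.168.31.0/28 (9 hosts, 14 usable)


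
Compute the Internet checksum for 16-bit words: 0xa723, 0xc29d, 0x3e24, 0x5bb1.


Sum all words (with carry folding):
+ 0xa723 = 0xa723
+ 0xc29d = 0x69c1
+ 0x3e24 = 0xa7e5
+ 0x5bb1 = 0x0397
One's complement: ~0x0397
Checksum = 0xfc68


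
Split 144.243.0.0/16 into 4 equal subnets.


New prefix = 16 + 2 = 18
Each subnet has 16384 addresses
  144.243.0.0/18
  144.243.64.0/18
  144.243.128.0/18
  144.243.192.0/18
Subnets: 144.243.0.0/18, 144.243.64.0/18, 144.243.128.0/18, 144.243.192.0/18


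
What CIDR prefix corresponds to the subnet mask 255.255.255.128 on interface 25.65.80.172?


Binary: 11111111.11111111.11111111.10000000
Count leading 1s
Prefix: /25


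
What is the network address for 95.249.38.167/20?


IP:   01011111.11111001.00100110.10100111
Mask: 11111111.11111111.11110000.00000000
AND operation:
Net:  01011111.11111001.00100000.00000000
Network: 95.249.32.0/20


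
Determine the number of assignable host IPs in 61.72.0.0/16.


Host bits = 32 - 16 = 16
Total addresses = 2^16 = 65536
Usable = total - 2 (network and broadcast)
Usable hosts: 65534


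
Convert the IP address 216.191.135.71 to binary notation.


216 = 11011000
191 = 10111111
135 = 10000111
71 = 01000111
Binary: 11011000.10111111.10000111.01000111


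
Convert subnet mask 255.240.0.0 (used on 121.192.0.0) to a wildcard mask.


Subnet mask: 255.240.0.0
Wildcard = 255.255.255.255 - subnet mask
255 - 255 = 0
255 - 240 = 15
255 - 0 = 255
255 - 0 = 255
Wildcard: 0.15.255.255


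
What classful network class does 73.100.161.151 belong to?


First octet: 73
Binary: 01001001
0xxxxxxx -> Class A (1-126)
Class A, default mask 255.0.0.0 (/8)


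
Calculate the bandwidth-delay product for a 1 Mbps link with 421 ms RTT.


BDP = bandwidth * RTT
= 1 Mbps * 421 ms
= 1 * 1e6 * 421 / 1000 bits
= 421000 bits
= 52625 bytes
= 51.3916 KB
BDP = 421000 bits (52625 bytes)


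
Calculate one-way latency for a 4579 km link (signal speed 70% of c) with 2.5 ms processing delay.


Speed = 0.7 * 3e5 km/s = 210000 km/s
Propagation delay = 4579 / 210000 = 0.0218 s = 21.8048 ms
Processing delay = 2.5 ms
Total one-way latency = 24.3048 ms


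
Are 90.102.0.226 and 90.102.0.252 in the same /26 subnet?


Mask: 255.255.255.192
90.102.0.226 AND mask = 90.102.0.192
90.102.0.252 AND mask = 90.102.0.192
Yes, same subnet (90.102.0.192)


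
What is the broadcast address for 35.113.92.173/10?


Network: 35.64.0.0/10
Host bits = 22
Set all host bits to 1:
Broadcast: 35.127.255.255


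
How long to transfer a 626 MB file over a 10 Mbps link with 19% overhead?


Effective throughput = 10 * (1 - 19/100) = 8.1 Mbps
File size in Mb = 626 * 8 = 5008 Mb
Time = 5008 / 8.1
Time = 618.2716 seconds


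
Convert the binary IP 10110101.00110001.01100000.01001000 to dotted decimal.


10110101 = 181
00110001 = 49
01100000 = 96
01001000 = 72
IP: 181.49.96.72


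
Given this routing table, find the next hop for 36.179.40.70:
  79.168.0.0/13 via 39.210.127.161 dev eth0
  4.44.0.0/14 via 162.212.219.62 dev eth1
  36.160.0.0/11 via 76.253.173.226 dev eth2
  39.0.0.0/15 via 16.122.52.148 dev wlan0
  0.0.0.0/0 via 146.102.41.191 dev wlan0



Longest prefix match for 36.179.40.70:
  /13 79.168.0.0: no
  /14 4.44.0.0: no
  /11 36.160.0.0: MATCH
  /15 39.0.0.0: no
  /0 0.0.0.0: MATCH
Selected: next-hop 76.253.173.226 via eth2 (matched /11)


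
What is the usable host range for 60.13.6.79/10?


Network: 60.0.0.0
Broadcast: 60.63.255.255
First usable = network + 1
Last usable = broadcast - 1
Range: 60.0.0.1 to 60.63.255.254


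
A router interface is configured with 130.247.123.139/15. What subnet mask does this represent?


/15 means 15 network bits, 17 host bits
Binary: 11111111111111100000000000000000
Mask: 255.254.0.0


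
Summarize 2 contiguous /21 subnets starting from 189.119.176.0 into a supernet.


Original prefix: /21
Number of subnets: 2 = 2^1
New prefix = 21 - 1 = 20
Supernet: 189.119.176.0/20


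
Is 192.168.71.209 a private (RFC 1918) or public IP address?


RFC 1918 private ranges:
  10.0.0.0/8 (10.0.0.0 - 10.255.255.255)
  172.16.0.0/12 (172.16.0.0 - 172.31.255.255)
  192.168.0.0/16 (192.168.0.0 - 192.168.255.255)
Private (in 192.168.0.0/16)


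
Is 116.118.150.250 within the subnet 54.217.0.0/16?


Subnet network: 54.217.0.0
Test IP AND mask: 116.118.0.0
No, 116.118.150.250 is not in 54.217.0.0/16


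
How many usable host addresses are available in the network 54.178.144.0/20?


Host bits = 32 - 20 = 12
Total addresses = 2^12 = 4096
Usable = total - 2 (network and broadcast)
Usable hosts: 4094


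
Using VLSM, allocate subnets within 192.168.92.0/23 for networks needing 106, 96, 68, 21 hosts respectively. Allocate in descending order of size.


106 hosts -> /25 (126 usable): 192.168.92.0/25
96 hosts -> /25 (126 usable): 192.168.92.128/25
68 hosts -> /25 (126 usable): 192.168.93.0/25
21 hosts -> /27 (30 usable): 192.168.93.128/27
Allocation: 192.168.92.0/25 (106 hosts, 126 usable); 192.168.92.128/25 (96 hosts, 126 usable); 192.168.93.0/25 (68 hosts, 126 usable); 192.168.93.128/27 (21 hosts, 30 usable)


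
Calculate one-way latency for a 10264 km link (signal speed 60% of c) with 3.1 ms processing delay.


Speed = 0.6 * 3e5 km/s = 180000 km/s
Propagation delay = 10264 / 180000 = 0.057 s = 57.0222 ms
Processing delay = 3.1 ms
Total one-way latency = 60.1222 ms


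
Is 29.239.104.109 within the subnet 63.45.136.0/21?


Subnet network: 63.45.136.0
Test IP AND mask: 29.239.104.0
No, 29.239.104.109 is not in 63.45.136.0/21


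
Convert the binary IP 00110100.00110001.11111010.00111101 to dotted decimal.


00110100 = 52
00110001 = 49
11111010 = 250
00111101 = 61
IP: 52.49.250.61


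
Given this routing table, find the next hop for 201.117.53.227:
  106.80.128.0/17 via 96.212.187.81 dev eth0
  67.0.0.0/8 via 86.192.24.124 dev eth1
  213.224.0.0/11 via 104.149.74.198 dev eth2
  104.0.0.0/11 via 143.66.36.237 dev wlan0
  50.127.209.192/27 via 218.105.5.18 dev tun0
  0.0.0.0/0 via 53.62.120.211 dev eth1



Longest prefix match for 201.117.53.227:
  /17 106.80.128.0: no
  /8 67.0.0.0: no
  /11 213.224.0.0: no
  /11 104.0.0.0: no
  /27 50.127.209.192: no
  /0 0.0.0.0: MATCH
Selected: next-hop 53.62.120.211 via eth1 (matched /0)


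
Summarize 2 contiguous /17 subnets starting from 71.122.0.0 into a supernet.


Original prefix: /17
Number of subnets: 2 = 2^1
New prefix = 17 - 1 = 16
Supernet: 71.122.0.0/16


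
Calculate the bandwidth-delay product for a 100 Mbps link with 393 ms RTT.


BDP = bandwidth * RTT
= 100 Mbps * 393 ms
= 100 * 1e6 * 393 / 1000 bits
= 39300000 bits
= 4912500 bytes
= 4797.3633 KB
BDP = 39300000 bits (4912500 bytes)


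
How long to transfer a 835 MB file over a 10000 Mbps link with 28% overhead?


Effective throughput = 10000 * (1 - 28/100) = 7200 Mbps
File size in Mb = 835 * 8 = 6680 Mb
Time = 6680 / 7200
Time = 0.9278 seconds


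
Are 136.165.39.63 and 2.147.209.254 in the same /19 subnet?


Mask: 255.255.224.0
136.165.39.63 AND mask = 136.165.32.0
2.147.209.254 AND mask = 2.147.192.0
No, different subnets (136.165.32.0 vs 2.147.192.0)


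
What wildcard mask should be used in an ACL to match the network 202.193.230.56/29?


Subnet mask: 255.255.255.248
Wildcard = 255.255.255.255 - subnet mask
255 - 255 = 0
255 - 255 = 0
255 - 255 = 0
255 - 248 = 7
Wildcard: 0.0.0.7


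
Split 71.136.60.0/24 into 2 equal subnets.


New prefix = 24 + 1 = 25
Each subnet has 128 addresses
  71.136.60.0/25
  71.136.60.128/25
Subnets: 71.136.60.0/25, 71.136.60.128/25


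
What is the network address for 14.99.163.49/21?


IP:   00001110.01100011.10100011.00110001
Mask: 11111111.11111111.11111000.00000000
AND operation:
Net:  00001110.01100011.10100000.00000000
Network: 14.99.160.0/21


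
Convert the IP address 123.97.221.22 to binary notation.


123 = 01111011
97 = 01100001
221 = 11011101
22 = 00010110
Binary: 01111011.01100001.11011101.00010110


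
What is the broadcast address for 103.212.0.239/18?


Network: 103.212.0.0/18
Host bits = 14
Set all host bits to 1:
Broadcast: 103.212.63.255


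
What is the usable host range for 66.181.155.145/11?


Network: 66.160.0.0
Broadcast: 66.191.255.255
First usable = network + 1
Last usable = broadcast - 1
Range: 66.160.0.1 to 66.191.255.254


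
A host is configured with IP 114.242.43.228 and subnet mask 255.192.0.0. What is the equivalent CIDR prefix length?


Binary: 11111111.11000000.00000000.00000000
Count leading 1s
Prefix: /10


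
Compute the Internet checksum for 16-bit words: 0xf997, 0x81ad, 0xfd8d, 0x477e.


Sum all words (with carry folding):
+ 0xf997 = 0xf997
+ 0x81ad = 0x7b45
+ 0xfd8d = 0x78d3
+ 0x477e = 0xc051
One's complement: ~0xc051
Checksum = 0x3fae


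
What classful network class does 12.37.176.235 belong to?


First octet: 12
Binary: 00001100
0xxxxxxx -> Class A (1-126)
Class A, default mask 255.0.0.0 (/8)


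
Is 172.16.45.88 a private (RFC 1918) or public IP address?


RFC 1918 private ranges:
  10.0.0.0/8 (10.0.0.0 - 10.255.255.255)
  172.16.0.0/12 (172.16.0.0 - 172.31.255.255)
  192.168.0.0/16 (192.168.0.0 - 192.168.255.255)
Private (in 172.16.0.0/12)


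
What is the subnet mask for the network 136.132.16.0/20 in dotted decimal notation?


/20 means 20 network bits, 12 host bits
Binary: 11111111111111111111000000000000
Mask: 255.255.240.0


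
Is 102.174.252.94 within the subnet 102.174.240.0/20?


Subnet network: 102.174.240.0
Test IP AND mask: 102.174.240.0
Yes, 102.174.252.94 is in 102.174.240.0/20


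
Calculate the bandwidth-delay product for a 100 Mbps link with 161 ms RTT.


BDP = bandwidth * RTT
= 100 Mbps * 161 ms
= 100 * 1e6 * 161 / 1000 bits
= 16100000 bits
= 2012500 bytes
= 1965.332 KB
BDP = 16100000 bits (2012500 bytes)


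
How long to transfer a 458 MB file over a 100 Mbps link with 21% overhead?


Effective throughput = 100 * (1 - 21/100) = 79 Mbps
File size in Mb = 458 * 8 = 3664 Mb
Time = 3664 / 79
Time = 46.3797 seconds


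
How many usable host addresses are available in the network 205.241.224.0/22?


Host bits = 32 - 22 = 10
Total addresses = 2^10 = 1024
Usable = total - 2 (network and broadcast)
Usable hosts: 1022


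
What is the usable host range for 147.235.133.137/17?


Network: 147.235.128.0
Broadcast: 147.235.255.255
First usable = network + 1
Last usable = broadcast - 1
Range: 147.235.128.1 to 147.235.255.254


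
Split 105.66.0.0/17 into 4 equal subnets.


New prefix = 17 + 2 = 19
Each subnet has 8192 addresses
  105.66.0.0/19
  105.66.32.0/19
  105.66.64.0/19
  105.66.96.0/19
Subnets: 105.66.0.0/19, 105.66.32.0/19, 105.66.64.0/19, 105.66.96.0/19


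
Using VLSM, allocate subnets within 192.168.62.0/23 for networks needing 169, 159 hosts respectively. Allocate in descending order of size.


169 hosts -> /24 (254 usable): 192.168.62.0/24
159 hosts -> /24 (254 usable): 192.168.63.0/24
Allocation: 192.168.62.0/24 (169 hosts, 254 usable); 192.168.63.0/24 (159 hosts, 254 usable)


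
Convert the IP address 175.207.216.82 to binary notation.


175 = 10101111
207 = 11001111
216 = 11011000
82 = 01010010
Binary: 10101111.11001111.11011000.01010010


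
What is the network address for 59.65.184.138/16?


IP:   00111011.01000001.10111000.10001010
Mask: 11111111.11111111.00000000.00000000
AND operation:
Net:  00111011.01000001.00000000.00000000
Network: 59.65.0.0/16


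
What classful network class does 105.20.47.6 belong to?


First octet: 105
Binary: 01101001
0xxxxxxx -> Class A (1-126)
Class A, default mask 255.0.0.0 (/8)


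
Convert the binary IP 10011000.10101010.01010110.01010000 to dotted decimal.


10011000 = 152
10101010 = 170
01010110 = 86
01010000 = 80
IP: 152.170.86.80


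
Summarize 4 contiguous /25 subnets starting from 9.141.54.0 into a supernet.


Original prefix: /25
Number of subnets: 4 = 2^2
New prefix = 25 - 2 = 23
Supernet: 9.141.54.0/23


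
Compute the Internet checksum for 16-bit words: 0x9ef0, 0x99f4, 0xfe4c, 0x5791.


Sum all words (with carry folding):
+ 0x9ef0 = 0x9ef0
+ 0x99f4 = 0x38e5
+ 0xfe4c = 0x3732
+ 0x5791 = 0x8ec3
One's complement: ~0x8ec3
Checksum = 0x713c


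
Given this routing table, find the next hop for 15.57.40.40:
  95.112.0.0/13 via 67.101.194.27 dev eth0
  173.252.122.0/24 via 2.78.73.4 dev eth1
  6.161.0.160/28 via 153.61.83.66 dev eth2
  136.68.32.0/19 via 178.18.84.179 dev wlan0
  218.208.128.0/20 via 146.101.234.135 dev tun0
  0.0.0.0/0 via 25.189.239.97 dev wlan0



Longest prefix match for 15.57.40.40:
  /13 95.112.0.0: no
  /24 173.252.122.0: no
  /28 6.161.0.160: no
  /19 136.68.32.0: no
  /20 218.208.128.0: no
  /0 0.0.0.0: MATCH
Selected: next-hop 25.189.239.97 via wlan0 (matched /0)


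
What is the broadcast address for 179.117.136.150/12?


Network: 179.112.0.0/12
Host bits = 20
Set all host bits to 1:
Broadcast: 179.127.255.255


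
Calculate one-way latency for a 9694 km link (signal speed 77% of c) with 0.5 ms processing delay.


Speed = 0.77 * 3e5 km/s = 231000 km/s
Propagation delay = 9694 / 231000 = 0.042 s = 41.9654 ms
Processing delay = 0.5 ms
Total one-way latency = 42.4654 ms


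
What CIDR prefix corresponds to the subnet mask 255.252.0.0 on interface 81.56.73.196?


Binary: 11111111.11111100.00000000.00000000
Count leading 1s
Prefix: /14


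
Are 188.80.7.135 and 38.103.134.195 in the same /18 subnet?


Mask: 255.255.192.0
188.80.7.135 AND mask = 188.80.0.0
38.103.134.195 AND mask = 38.103.128.0
No, different subnets (188.80.0.0 vs 38.103.128.0)


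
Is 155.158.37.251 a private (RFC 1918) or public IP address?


RFC 1918 private ranges:
  10.0.0.0/8 (10.0.0.0 - 10.255.255.255)
  172.16.0.0/12 (172.16.0.0 - 172.31.255.255)
  192.168.0.0/16 (192.168.0.0 - 192.168.255.255)
Public (not in any RFC 1918 range)


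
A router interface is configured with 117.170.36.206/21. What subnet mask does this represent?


/21 means 21 network bits, 11 host bits
Binary: 11111111111111111111100000000000
Mask: 255.255.248.0


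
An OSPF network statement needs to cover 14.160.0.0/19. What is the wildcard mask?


Subnet mask: 255.255.224.0
Wildcard = 255.255.255.255 - subnet mask
255 - 255 = 0
255 - 255 = 0
255 - 224 = 31
255 - 0 = 255
Wildcard: 0.0.31.255


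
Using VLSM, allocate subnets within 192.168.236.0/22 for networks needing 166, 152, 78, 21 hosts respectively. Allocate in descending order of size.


166 hosts -> /24 (254 usable): 192.168.236.0/24
152 hosts -> /24 (254 usable): 192.168.237.0/24
78 hosts -> /25 (126 usable): 192.168.238.0/25
21 hosts -> /27 (30 usable): 192.168.238.128/27
Allocation: 192.168.236.0/24 (166 hosts, 254 usable); 192.168.237.0/24 (152 hosts, 254 usable); 192.168.238.0/25 (78 hosts, 126 usable); 192.168.238.128/27 (21 hosts, 30 usable)


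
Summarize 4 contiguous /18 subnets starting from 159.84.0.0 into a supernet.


Original prefix: /18
Number of subnets: 4 = 2^2
New prefix = 18 - 2 = 16
Supernet: 159.84.0.0/16


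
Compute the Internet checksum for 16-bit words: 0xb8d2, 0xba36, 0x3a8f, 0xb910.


Sum all words (with carry folding):
+ 0xb8d2 = 0xb8d2
+ 0xba36 = 0x7309
+ 0x3a8f = 0xad98
+ 0xb910 = 0x66a9
One's complement: ~0x66a9
Checksum = 0x9956


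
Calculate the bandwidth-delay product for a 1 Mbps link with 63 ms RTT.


BDP = bandwidth * RTT
= 1 Mbps * 63 ms
= 1 * 1e6 * 63 / 1000 bits
= 63000 bits
= 7875 bytes
= 7.6904 KB
BDP = 63000 bits (7875 bytes)


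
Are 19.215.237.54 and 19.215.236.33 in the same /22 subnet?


Mask: 255.255.252.0
19.215.237.54 AND mask = 19.215.236.0
19.215.236.33 AND mask = 19.215.236.0
Yes, same subnet (19.215.236.0)


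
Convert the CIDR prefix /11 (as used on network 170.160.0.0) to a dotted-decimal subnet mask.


/11 means 11 network bits, 21 host bits
Binary: 11111111111000000000000000000000
Mask: 255.224.0.0


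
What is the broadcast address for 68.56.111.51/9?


Network: 68.0.0.0/9
Host bits = 23
Set all host bits to 1:
Broadcast: 68.127.255.255


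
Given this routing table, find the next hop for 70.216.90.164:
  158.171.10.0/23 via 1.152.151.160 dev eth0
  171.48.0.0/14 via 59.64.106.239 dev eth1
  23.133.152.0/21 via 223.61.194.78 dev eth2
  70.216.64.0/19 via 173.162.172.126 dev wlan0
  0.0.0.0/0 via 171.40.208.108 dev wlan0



Longest prefix match for 70.216.90.164:
  /23 158.171.10.0: no
  /14 171.48.0.0: no
  /21 23.133.152.0: no
  /19 70.216.64.0: MATCH
  /0 0.0.0.0: MATCH
Selected: next-hop 173.162.172.126 via wlan0 (matched /19)


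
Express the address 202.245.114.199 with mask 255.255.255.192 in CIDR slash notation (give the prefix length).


Binary: 11111111.11111111.11111111.11000000
Count leading 1s
Prefix: /26


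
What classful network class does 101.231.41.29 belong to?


First octet: 101
Binary: 01100101
0xxxxxxx -> Class A (1-126)
Class A, default mask 255.0.0.0 (/8)


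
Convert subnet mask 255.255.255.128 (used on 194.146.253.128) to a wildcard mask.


Subnet mask: 255.255.255.128
Wildcard = 255.255.255.255 - subnet mask
255 - 255 = 0
255 - 255 = 0
255 - 255 = 0
255 - 128 = 127
Wildcard: 0.0.0.127


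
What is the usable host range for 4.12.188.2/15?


Network: 4.12.0.0
Broadcast: 4.13.255.255
First usable = network + 1
Last usable = broadcast - 1
Range: 4.12.0.1 to 4.13.255.254


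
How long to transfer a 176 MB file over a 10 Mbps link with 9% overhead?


Effective throughput = 10 * (1 - 9/100) = 9.1 Mbps
File size in Mb = 176 * 8 = 1408 Mb
Time = 1408 / 9.1
Time = 154.7253 seconds


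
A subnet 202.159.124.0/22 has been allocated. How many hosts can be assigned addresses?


Host bits = 32 - 22 = 10
Total addresses = 2^10 = 1024
Usable = total - 2 (network and broadcast)
Usable hosts: 1022


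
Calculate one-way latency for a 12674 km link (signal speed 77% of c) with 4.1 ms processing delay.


Speed = 0.77 * 3e5 km/s = 231000 km/s
Propagation delay = 12674 / 231000 = 0.0549 s = 54.8658 ms
Processing delay = 4.1 ms
Total one-way latency = 58.9658 ms


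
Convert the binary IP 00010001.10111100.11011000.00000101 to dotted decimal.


00010001 = 17
10111100 = 188
11011000 = 216
00000101 = 5
IP: 17.188.216.5


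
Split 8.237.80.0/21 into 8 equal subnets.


New prefix = 21 + 3 = 24
Each subnet has 256 addresses
  8.237.80.0/24
  8.237.81.0/24
  8.237.82.0/24
  8.237.83.0/24
  8.237.84.0/24
  8.237.85.0/24
  8.237.86.0/24
  8.237.87.0/24
Subnets: 8.237.80.0/24, 8.237.81.0/24, 8.237.82.0/24, 8.237.83.0/24, 8.237.84.0/24, 8.237.85.0/24, 8.237.86.0/24, 8.237.87.0/24


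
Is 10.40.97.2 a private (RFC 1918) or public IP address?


RFC 1918 private ranges:
  10.0.0.0/8 (10.0.0.0 - 10.255.255.255)
  172.16.0.0/12 (172.16.0.0 - 172.31.255.255)
  192.168.0.0/16 (192.168.0.0 - 192.168.255.255)
Private (in 10.0.0.0/8)


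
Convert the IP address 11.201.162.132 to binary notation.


11 = 00001011
201 = 11001001
162 = 10100010
132 = 10000100
Binary: 00001011.11001001.10100010.10000100


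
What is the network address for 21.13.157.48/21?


IP:   00010101.00001101.10011101.00110000
Mask: 11111111.11111111.11111000.00000000
AND operation:
Net:  00010101.00001101.10011000.00000000
Network: 21.13.152.0/21


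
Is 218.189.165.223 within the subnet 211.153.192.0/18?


Subnet network: 211.153.192.0
Test IP AND mask: 218.189.128.0
No, 218.189.165.223 is not in 211.153.192.0/18


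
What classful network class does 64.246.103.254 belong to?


First octet: 64
Binary: 01000000
0xxxxxxx -> Class A (1-126)
Class A, default mask 255.0.0.0 (/8)


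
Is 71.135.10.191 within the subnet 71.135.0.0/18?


Subnet network: 71.135.0.0
Test IP AND mask: 71.135.0.0
Yes, 71.135.10.191 is in 71.135.0.0/18


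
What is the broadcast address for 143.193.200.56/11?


Network: 143.192.0.0/11
Host bits = 21
Set all host bits to 1:
Broadcast: 143.223.255.255


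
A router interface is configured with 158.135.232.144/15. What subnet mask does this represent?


/15 means 15 network bits, 17 host bits
Binary: 11111111111111100000000000000000
Mask: 255.254.0.0


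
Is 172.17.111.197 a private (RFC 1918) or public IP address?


RFC 1918 private ranges:
  10.0.0.0/8 (10.0.0.0 - 10.255.255.255)
  172.16.0.0/12 (172.16.0.0 - 172.31.255.255)
  192.168.0.0/16 (192.168.0.0 - 192.168.255.255)
Private (in 172.16.0.0/12)


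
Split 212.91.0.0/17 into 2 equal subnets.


New prefix = 17 + 1 = 18
Each subnet has 16384 addresses
  212.91.0.0/18
  212.91.64.0/18
Subnets: 212.91.0.0/18, 212.91.64.0/18


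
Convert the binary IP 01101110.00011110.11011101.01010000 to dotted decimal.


01101110 = 110
00011110 = 30
11011101 = 221
01010000 = 80
IP: 110.30.221.80


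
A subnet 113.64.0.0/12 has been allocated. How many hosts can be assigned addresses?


Host bits = 32 - 12 = 20
Total addresses = 2^20 = 1048576
Usable = total - 2 (network and broadcast)
Usable hosts: 1048574


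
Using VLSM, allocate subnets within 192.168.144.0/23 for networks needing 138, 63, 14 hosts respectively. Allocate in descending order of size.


138 hosts -> /24 (254 usable): 192.168.144.0/24
63 hosts -> /25 (126 usable): 192.168.145.0/25
14 hosts -> /28 (14 usable): 192.168.145.128/28
Allocation: 192.168.144.0/24 (138 hosts, 254 usable); 192.168.145.0/25 (63 hosts, 126 usable); 192.168.145.128/28 (14 hosts, 14 usable)


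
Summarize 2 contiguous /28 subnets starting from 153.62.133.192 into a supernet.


Original prefix: /28
Number of subnets: 2 = 2^1
New prefix = 28 - 1 = 27
Supernet: 153.62.133.192/27


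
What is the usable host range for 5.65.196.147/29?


Network: 5.65.196.144
Broadcast: 5.65.196.151
First usable = network + 1
Last usable = broadcast - 1
Range: 5.65.196.145 to 5.65.196.150


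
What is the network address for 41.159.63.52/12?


IP:   00101001.10011111.00111111.00110100
Mask: 11111111.11110000.00000000.00000000
AND operation:
Net:  00101001.10010000.00000000.00000000
Network: 41.144.0.0/12


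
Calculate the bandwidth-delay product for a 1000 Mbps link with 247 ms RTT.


BDP = bandwidth * RTT
= 1000 Mbps * 247 ms
= 1000 * 1e6 * 247 / 1000 bits
= 247000000 bits
= 30875000 bytes
= 30151.3672 KB
BDP = 247000000 bits (30875000 bytes)


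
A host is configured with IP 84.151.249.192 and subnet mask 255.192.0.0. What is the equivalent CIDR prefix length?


Binary: 11111111.11000000.00000000.00000000
Count leading 1s
Prefix: /10


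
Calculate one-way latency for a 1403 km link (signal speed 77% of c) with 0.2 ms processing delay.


Speed = 0.77 * 3e5 km/s = 231000 km/s
Propagation delay = 1403 / 231000 = 0.0061 s = 6.0736 ms
Processing delay = 0.2 ms
Total one-way latency = 6.2736 ms


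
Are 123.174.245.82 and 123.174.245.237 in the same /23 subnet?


Mask: 255.255.254.0
123.174.245.82 AND mask = 123.174.244.0
123.174.245.237 AND mask = 123.174.244.0
Yes, same subnet (123.174.244.0)


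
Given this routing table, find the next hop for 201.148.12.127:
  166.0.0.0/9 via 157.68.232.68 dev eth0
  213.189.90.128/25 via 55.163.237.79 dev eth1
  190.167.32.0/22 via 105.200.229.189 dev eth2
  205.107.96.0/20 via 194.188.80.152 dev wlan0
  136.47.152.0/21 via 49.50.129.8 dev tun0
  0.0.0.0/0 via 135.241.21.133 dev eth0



Longest prefix match for 201.148.12.127:
  /9 166.0.0.0: no
  /25 213.189.90.128: no
  /22 190.167.32.0: no
  /20 205.107.96.0: no
  /21 136.47.152.0: no
  /0 0.0.0.0: MATCH
Selected: next-hop 135.241.21.133 via eth0 (matched /0)


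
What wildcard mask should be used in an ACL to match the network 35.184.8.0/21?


Subnet mask: 255.255.248.0
Wildcard = 255.255.255.255 - subnet mask
255 - 255 = 0
255 - 255 = 0
255 - 248 = 7
255 - 0 = 255
Wildcard: 0.0.7.255


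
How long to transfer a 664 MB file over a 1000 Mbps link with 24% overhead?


Effective throughput = 1000 * (1 - 24/100) = 760 Mbps
File size in Mb = 664 * 8 = 5312 Mb
Time = 5312 / 760
Time = 6.9895 seconds


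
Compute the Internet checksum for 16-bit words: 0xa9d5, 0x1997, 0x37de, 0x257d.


Sum all words (with carry folding):
+ 0xa9d5 = 0xa9d5
+ 0x1997 = 0xc36c
+ 0x37de = 0xfb4a
+ 0x257d = 0x20c8
One's complement: ~0x20c8
Checksum = 0xdf37


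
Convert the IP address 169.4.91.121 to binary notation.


169 = 10101001
4 = 00000100
91 = 01011011
121 = 01111001
Binary: 10101001.00000100.01011011.01111001


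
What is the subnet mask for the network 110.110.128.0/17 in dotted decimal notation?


/17 means 17 network bits, 15 host bits
Binary: 11111111111111111000000000000000
Mask: 255.255.128.0


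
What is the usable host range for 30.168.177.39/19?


Network: 30.168.160.0
Broadcast: 30.168.191.255
First usable = network + 1
Last usable = broadcast - 1
Range: 30.168.160.1 to 30.168.191.254


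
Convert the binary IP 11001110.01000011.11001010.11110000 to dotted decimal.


11001110 = 206
01000011 = 67
11001010 = 202
11110000 = 240
IP: 206.67.202.240


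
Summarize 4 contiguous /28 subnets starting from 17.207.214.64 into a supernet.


Original prefix: /28
Number of subnets: 4 = 2^2
New prefix = 28 - 2 = 26
Supernet: 17.207.214.64/26


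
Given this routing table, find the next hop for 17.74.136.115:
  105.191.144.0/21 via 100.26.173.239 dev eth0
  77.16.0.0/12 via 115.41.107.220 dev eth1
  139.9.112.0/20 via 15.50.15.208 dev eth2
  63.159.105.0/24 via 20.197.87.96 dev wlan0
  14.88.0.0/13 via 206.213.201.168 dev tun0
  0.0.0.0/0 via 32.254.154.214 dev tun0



Longest prefix match for 17.74.136.115:
  /21 105.191.144.0: no
  /12 77.16.0.0: no
  /20 139.9.112.0: no
  /24 63.159.105.0: no
  /13 14.88.0.0: no
  /0 0.0.0.0: MATCH
Selected: next-hop 32.254.154.214 via tun0 (matched /0)


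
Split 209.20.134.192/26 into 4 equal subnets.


New prefix = 26 + 2 = 28
Each subnet has 16 addresses
  209.20.134.192/28
  209.20.134.208/28
  209.20.134.224/28
  209.20.134.240/28
Subnets: 209.20.134.192/28, 209.20.134.208/28, 209.20.134.224/28, 209.20.134.240/28


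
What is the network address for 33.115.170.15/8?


IP:   00100001.01110011.10101010.00001111
Mask: 11111111.00000000.00000000.00000000
AND operation:
Net:  00100001.00000000.00000000.00000000
Network: 33.0.0.0/8


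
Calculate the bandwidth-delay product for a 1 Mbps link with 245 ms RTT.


BDP = bandwidth * RTT
= 1 Mbps * 245 ms
= 1 * 1e6 * 245 / 1000 bits
= 245000 bits
= 30625 bytes
= 29.9072 KB
BDP = 245000 bits (30625 bytes)


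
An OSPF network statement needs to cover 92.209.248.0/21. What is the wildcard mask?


Subnet mask: 255.255.248.0
Wildcard = 255.255.255.255 - subnet mask
255 - 255 = 0
255 - 255 = 0
255 - 248 = 7
255 - 0 = 255
Wildcard: 0.0.7.255


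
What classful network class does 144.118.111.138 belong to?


First octet: 144
Binary: 10010000
10xxxxxx -> Class B (128-191)
Class B, default mask 255.255.0.0 (/16)


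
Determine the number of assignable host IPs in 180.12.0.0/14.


Host bits = 32 - 14 = 18
Total addresses = 2^18 = 262144
Usable = total - 2 (network and broadcast)
Usable hosts: 262142


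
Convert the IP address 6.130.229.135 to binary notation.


6 = 00000110
130 = 10000010
229 = 11100101
135 = 10000111
Binary: 00000110.10000010.11100101.10000111


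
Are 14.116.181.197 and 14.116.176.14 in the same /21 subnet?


Mask: 255.255.248.0
14.116.181.197 AND mask = 14.116.176.0
14.116.176.14 AND mask = 14.116.176.0
Yes, same subnet (14.116.176.0)


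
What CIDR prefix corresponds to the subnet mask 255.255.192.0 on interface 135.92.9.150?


Binary: 11111111.11111111.11000000.00000000
Count leading 1s
Prefix: /18


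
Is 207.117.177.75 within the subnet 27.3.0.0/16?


Subnet network: 27.3.0.0
Test IP AND mask: 207.117.0.0
No, 207.117.177.75 is not in 27.3.0.0/16


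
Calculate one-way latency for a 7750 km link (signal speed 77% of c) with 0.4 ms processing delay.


Speed = 0.77 * 3e5 km/s = 231000 km/s
Propagation delay = 7750 / 231000 = 0.0335 s = 33.5498 ms
Processing delay = 0.4 ms
Total one-way latency = 33.9498 ms


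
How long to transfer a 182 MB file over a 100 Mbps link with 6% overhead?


Effective throughput = 100 * (1 - 6/100) = 94 Mbps
File size in Mb = 182 * 8 = 1456 Mb
Time = 1456 / 94
Time = 15.4894 seconds


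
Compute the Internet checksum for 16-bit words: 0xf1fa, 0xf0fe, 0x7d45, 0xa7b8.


Sum all words (with carry folding):
+ 0xf1fa = 0xf1fa
+ 0xf0fe = 0xe2f9
+ 0x7d45 = 0x603f
+ 0xa7b8 = 0x07f8
One's complement: ~0x07f8
Checksum = 0xf807


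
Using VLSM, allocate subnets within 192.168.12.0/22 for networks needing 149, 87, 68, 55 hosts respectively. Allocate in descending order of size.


149 hosts -> /24 (254 usable): 192.168.12.0/24
87 hosts -> /25 (126 usable): 192.168.13.0/25
68 hosts -> /25 (126 usable): 192.168.13.128/25
55 hosts -> /26 (62 usable): 192.168.14.0/26
Allocation: 192.168.12.0/24 (149 hosts, 254 usable); 192.168.13.0/25 (87 hosts, 126 usable); 192.168.13.128/25 (68 hosts, 126 usable); 192.168.14.0/26 (55 hosts, 62 usable)


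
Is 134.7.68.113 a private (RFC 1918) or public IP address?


RFC 1918 private ranges:
  10.0.0.0/8 (10.0.0.0 - 10.255.255.255)
  172.16.0.0/12 (172.16.0.0 - 172.31.255.255)
  192.168.0.0/16 (192.168.0.0 - 192.168.255.255)
Public (not in any RFC 1918 range)


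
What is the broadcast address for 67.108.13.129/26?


Network: 67.108.13.128/26
Host bits = 6
Set all host bits to 1:
Broadcast: 67.108.13.191


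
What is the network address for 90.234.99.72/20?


IP:   01011010.11101010.01100011.01001000
Mask: 11111111.11111111.11110000.00000000
AND operation:
Net:  01011010.11101010.01100000.00000000
Network: 90.234.96.0/20


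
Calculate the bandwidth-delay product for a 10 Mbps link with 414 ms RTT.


BDP = bandwidth * RTT
= 10 Mbps * 414 ms
= 10 * 1e6 * 414 / 1000 bits
= 4140000 bits
= 517500 bytes
= 505.3711 KB
BDP = 4140000 bits (517500 bytes)


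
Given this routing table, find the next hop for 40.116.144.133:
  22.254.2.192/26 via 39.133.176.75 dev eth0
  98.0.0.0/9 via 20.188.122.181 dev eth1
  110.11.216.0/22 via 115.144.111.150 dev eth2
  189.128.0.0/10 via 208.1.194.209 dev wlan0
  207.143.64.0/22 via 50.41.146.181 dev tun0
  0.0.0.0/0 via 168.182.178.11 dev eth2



Longest prefix match for 40.116.144.133:
  /26 22.254.2.192: no
  /9 98.0.0.0: no
  /22 110.11.216.0: no
  /10 189.128.0.0: no
  /22 207.143.64.0: no
  /0 0.0.0.0: MATCH
Selected: next-hop 168.182.178.11 via eth2 (matched /0)


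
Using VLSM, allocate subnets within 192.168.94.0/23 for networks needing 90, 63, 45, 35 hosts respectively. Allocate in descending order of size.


90 hosts -> /25 (126 usable): 192.168.94.0/25
63 hosts -> /25 (126 usable): 192.168.94.128/25
45 hosts -> /26 (62 usable): 192.168.95.0/26
35 hosts -> /26 (62 usable): 192.168.95.64/26
Allocation: 192.168.94.0/25 (90 hosts, 126 usable); 192.168.94.128/25 (63 hosts, 126 usable); 192.168.95.0/26 (45 hosts, 62 usable); 192.168.95.64/26 (35 hosts, 62 usable)


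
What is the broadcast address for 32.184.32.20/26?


Network: 32.184.32.0/26
Host bits = 6
Set all host bits to 1:
Broadcast: 32.184.32.63
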